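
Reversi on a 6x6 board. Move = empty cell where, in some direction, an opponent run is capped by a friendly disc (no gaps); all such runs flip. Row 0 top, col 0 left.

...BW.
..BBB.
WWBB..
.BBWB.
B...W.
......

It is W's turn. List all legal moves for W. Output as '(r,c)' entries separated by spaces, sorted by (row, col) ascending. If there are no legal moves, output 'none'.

(0,1): no bracket -> illegal
(0,2): flips 1 -> legal
(0,5): no bracket -> illegal
(1,1): flips 1 -> legal
(1,5): no bracket -> illegal
(2,4): flips 4 -> legal
(2,5): no bracket -> illegal
(3,0): flips 2 -> legal
(3,5): flips 1 -> legal
(4,1): flips 1 -> legal
(4,2): flips 1 -> legal
(4,3): flips 1 -> legal
(4,5): no bracket -> illegal
(5,0): no bracket -> illegal
(5,1): no bracket -> illegal

Answer: (0,2) (1,1) (2,4) (3,0) (3,5) (4,1) (4,2) (4,3)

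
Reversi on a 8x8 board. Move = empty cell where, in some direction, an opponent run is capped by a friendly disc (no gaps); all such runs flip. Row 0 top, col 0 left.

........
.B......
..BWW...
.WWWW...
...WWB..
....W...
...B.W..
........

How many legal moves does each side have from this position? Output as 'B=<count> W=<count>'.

-- B to move --
(1,2): flips 2 -> legal
(1,3): no bracket -> illegal
(1,4): no bracket -> illegal
(1,5): no bracket -> illegal
(2,0): no bracket -> illegal
(2,1): no bracket -> illegal
(2,5): flips 2 -> legal
(3,0): no bracket -> illegal
(3,5): no bracket -> illegal
(4,0): flips 1 -> legal
(4,1): no bracket -> illegal
(4,2): flips 3 -> legal
(5,2): no bracket -> illegal
(5,3): no bracket -> illegal
(5,5): flips 2 -> legal
(5,6): no bracket -> illegal
(6,4): no bracket -> illegal
(6,6): no bracket -> illegal
(7,4): no bracket -> illegal
(7,5): no bracket -> illegal
(7,6): no bracket -> illegal
B mobility = 5
-- W to move --
(0,0): flips 2 -> legal
(0,1): no bracket -> illegal
(0,2): no bracket -> illegal
(1,0): no bracket -> illegal
(1,2): flips 1 -> legal
(1,3): flips 1 -> legal
(2,0): no bracket -> illegal
(2,1): flips 1 -> legal
(3,5): no bracket -> illegal
(3,6): flips 1 -> legal
(4,6): flips 1 -> legal
(5,2): no bracket -> illegal
(5,3): no bracket -> illegal
(5,5): no bracket -> illegal
(5,6): flips 1 -> legal
(6,2): no bracket -> illegal
(6,4): no bracket -> illegal
(7,2): flips 1 -> legal
(7,3): no bracket -> illegal
(7,4): no bracket -> illegal
W mobility = 8

Answer: B=5 W=8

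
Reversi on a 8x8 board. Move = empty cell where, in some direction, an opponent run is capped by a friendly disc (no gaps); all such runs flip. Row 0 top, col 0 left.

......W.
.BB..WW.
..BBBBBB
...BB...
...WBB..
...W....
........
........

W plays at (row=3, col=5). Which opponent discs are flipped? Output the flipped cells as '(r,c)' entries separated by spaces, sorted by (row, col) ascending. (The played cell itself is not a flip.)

Dir NW: opp run (2,4), next='.' -> no flip
Dir N: opp run (2,5) capped by W -> flip
Dir NE: opp run (2,6), next='.' -> no flip
Dir W: opp run (3,4) (3,3), next='.' -> no flip
Dir E: first cell '.' (not opp) -> no flip
Dir SW: opp run (4,4) capped by W -> flip
Dir S: opp run (4,5), next='.' -> no flip
Dir SE: first cell '.' (not opp) -> no flip

Answer: (2,5) (4,4)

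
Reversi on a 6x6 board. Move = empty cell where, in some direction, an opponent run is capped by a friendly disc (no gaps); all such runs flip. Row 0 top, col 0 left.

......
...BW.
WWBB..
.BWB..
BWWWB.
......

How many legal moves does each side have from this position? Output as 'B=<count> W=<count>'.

-- B to move --
(0,3): no bracket -> illegal
(0,4): no bracket -> illegal
(0,5): flips 1 -> legal
(1,0): no bracket -> illegal
(1,1): flips 1 -> legal
(1,2): no bracket -> illegal
(1,5): flips 1 -> legal
(2,4): no bracket -> illegal
(2,5): no bracket -> illegal
(3,0): no bracket -> illegal
(3,4): no bracket -> illegal
(5,0): flips 2 -> legal
(5,1): flips 2 -> legal
(5,2): flips 2 -> legal
(5,3): flips 2 -> legal
(5,4): no bracket -> illegal
B mobility = 7
-- W to move --
(0,2): no bracket -> illegal
(0,3): flips 3 -> legal
(0,4): no bracket -> illegal
(1,1): no bracket -> illegal
(1,2): flips 2 -> legal
(2,4): flips 3 -> legal
(3,0): flips 1 -> legal
(3,4): flips 1 -> legal
(3,5): no bracket -> illegal
(4,5): flips 1 -> legal
(5,0): no bracket -> illegal
(5,1): no bracket -> illegal
(5,3): no bracket -> illegal
(5,4): no bracket -> illegal
(5,5): no bracket -> illegal
W mobility = 6

Answer: B=7 W=6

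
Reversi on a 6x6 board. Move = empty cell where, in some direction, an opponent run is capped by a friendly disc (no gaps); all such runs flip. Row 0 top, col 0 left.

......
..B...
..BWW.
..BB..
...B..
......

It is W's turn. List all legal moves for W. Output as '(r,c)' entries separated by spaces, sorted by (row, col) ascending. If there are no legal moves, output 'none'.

Answer: (0,1) (2,1) (4,1) (4,2) (5,3)

Derivation:
(0,1): flips 1 -> legal
(0,2): no bracket -> illegal
(0,3): no bracket -> illegal
(1,1): no bracket -> illegal
(1,3): no bracket -> illegal
(2,1): flips 1 -> legal
(3,1): no bracket -> illegal
(3,4): no bracket -> illegal
(4,1): flips 1 -> legal
(4,2): flips 1 -> legal
(4,4): no bracket -> illegal
(5,2): no bracket -> illegal
(5,3): flips 2 -> legal
(5,4): no bracket -> illegal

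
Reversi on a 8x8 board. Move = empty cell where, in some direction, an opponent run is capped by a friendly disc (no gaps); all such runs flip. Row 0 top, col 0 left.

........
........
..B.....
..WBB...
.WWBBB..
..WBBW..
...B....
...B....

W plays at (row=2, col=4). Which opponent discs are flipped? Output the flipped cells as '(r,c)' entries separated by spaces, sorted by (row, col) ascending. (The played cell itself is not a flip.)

Dir NW: first cell '.' (not opp) -> no flip
Dir N: first cell '.' (not opp) -> no flip
Dir NE: first cell '.' (not opp) -> no flip
Dir W: first cell '.' (not opp) -> no flip
Dir E: first cell '.' (not opp) -> no flip
Dir SW: opp run (3,3) capped by W -> flip
Dir S: opp run (3,4) (4,4) (5,4), next='.' -> no flip
Dir SE: first cell '.' (not opp) -> no flip

Answer: (3,3)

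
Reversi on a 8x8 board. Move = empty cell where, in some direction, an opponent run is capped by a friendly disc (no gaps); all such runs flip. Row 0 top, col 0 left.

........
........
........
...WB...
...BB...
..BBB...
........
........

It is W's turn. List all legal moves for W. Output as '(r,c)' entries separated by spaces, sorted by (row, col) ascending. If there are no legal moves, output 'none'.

Answer: (3,5) (5,5) (6,3)

Derivation:
(2,3): no bracket -> illegal
(2,4): no bracket -> illegal
(2,5): no bracket -> illegal
(3,2): no bracket -> illegal
(3,5): flips 1 -> legal
(4,1): no bracket -> illegal
(4,2): no bracket -> illegal
(4,5): no bracket -> illegal
(5,1): no bracket -> illegal
(5,5): flips 1 -> legal
(6,1): no bracket -> illegal
(6,2): no bracket -> illegal
(6,3): flips 2 -> legal
(6,4): no bracket -> illegal
(6,5): no bracket -> illegal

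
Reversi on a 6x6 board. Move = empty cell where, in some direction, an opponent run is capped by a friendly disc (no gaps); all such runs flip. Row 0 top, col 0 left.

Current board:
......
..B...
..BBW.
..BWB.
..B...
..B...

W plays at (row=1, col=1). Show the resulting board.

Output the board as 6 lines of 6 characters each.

Answer: ......
.WB...
..WBW.
..BWB.
..B...
..B...

Derivation:
Place W at (1,1); scan 8 dirs for brackets.
Dir NW: first cell '.' (not opp) -> no flip
Dir N: first cell '.' (not opp) -> no flip
Dir NE: first cell '.' (not opp) -> no flip
Dir W: first cell '.' (not opp) -> no flip
Dir E: opp run (1,2), next='.' -> no flip
Dir SW: first cell '.' (not opp) -> no flip
Dir S: first cell '.' (not opp) -> no flip
Dir SE: opp run (2,2) capped by W -> flip
All flips: (2,2)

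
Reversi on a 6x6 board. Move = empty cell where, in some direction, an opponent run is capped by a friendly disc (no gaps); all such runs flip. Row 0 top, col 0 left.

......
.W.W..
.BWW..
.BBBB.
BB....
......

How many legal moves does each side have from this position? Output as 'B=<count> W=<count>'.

Answer: B=7 W=7

Derivation:
-- B to move --
(0,0): flips 2 -> legal
(0,1): flips 1 -> legal
(0,2): no bracket -> illegal
(0,3): flips 2 -> legal
(0,4): flips 2 -> legal
(1,0): no bracket -> illegal
(1,2): flips 2 -> legal
(1,4): flips 1 -> legal
(2,0): no bracket -> illegal
(2,4): flips 2 -> legal
B mobility = 7
-- W to move --
(1,0): no bracket -> illegal
(1,2): no bracket -> illegal
(2,0): flips 1 -> legal
(2,4): no bracket -> illegal
(2,5): no bracket -> illegal
(3,0): no bracket -> illegal
(3,5): no bracket -> illegal
(4,2): flips 1 -> legal
(4,3): flips 1 -> legal
(4,4): flips 1 -> legal
(4,5): flips 1 -> legal
(5,0): flips 2 -> legal
(5,1): flips 3 -> legal
(5,2): no bracket -> illegal
W mobility = 7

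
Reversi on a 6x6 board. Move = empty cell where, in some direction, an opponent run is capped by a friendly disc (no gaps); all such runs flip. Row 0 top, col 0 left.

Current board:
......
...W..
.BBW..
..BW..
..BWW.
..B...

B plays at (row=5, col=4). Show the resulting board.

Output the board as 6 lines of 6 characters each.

Answer: ......
...W..
.BBW..
..BW..
..BBW.
..B.B.

Derivation:
Place B at (5,4); scan 8 dirs for brackets.
Dir NW: opp run (4,3) capped by B -> flip
Dir N: opp run (4,4), next='.' -> no flip
Dir NE: first cell '.' (not opp) -> no flip
Dir W: first cell '.' (not opp) -> no flip
Dir E: first cell '.' (not opp) -> no flip
Dir SW: edge -> no flip
Dir S: edge -> no flip
Dir SE: edge -> no flip
All flips: (4,3)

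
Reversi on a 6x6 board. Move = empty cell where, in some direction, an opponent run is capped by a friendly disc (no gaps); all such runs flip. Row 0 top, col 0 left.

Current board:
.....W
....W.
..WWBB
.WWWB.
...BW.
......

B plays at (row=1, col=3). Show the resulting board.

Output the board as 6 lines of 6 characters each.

Place B at (1,3); scan 8 dirs for brackets.
Dir NW: first cell '.' (not opp) -> no flip
Dir N: first cell '.' (not opp) -> no flip
Dir NE: first cell '.' (not opp) -> no flip
Dir W: first cell '.' (not opp) -> no flip
Dir E: opp run (1,4), next='.' -> no flip
Dir SW: opp run (2,2) (3,1), next='.' -> no flip
Dir S: opp run (2,3) (3,3) capped by B -> flip
Dir SE: first cell 'B' (not opp) -> no flip
All flips: (2,3) (3,3)

Answer: .....W
...BW.
..WBBB
.WWBB.
...BW.
......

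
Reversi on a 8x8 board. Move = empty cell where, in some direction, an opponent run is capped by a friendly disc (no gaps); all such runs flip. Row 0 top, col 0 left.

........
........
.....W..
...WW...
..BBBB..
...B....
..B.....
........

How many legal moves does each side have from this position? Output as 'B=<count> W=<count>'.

-- B to move --
(1,4): no bracket -> illegal
(1,5): no bracket -> illegal
(1,6): flips 2 -> legal
(2,2): flips 1 -> legal
(2,3): flips 2 -> legal
(2,4): flips 2 -> legal
(2,6): no bracket -> illegal
(3,2): no bracket -> illegal
(3,5): no bracket -> illegal
(3,6): no bracket -> illegal
B mobility = 4
-- W to move --
(3,1): no bracket -> illegal
(3,2): no bracket -> illegal
(3,5): no bracket -> illegal
(3,6): no bracket -> illegal
(4,1): no bracket -> illegal
(4,6): no bracket -> illegal
(5,1): flips 1 -> legal
(5,2): flips 1 -> legal
(5,4): flips 1 -> legal
(5,5): flips 1 -> legal
(5,6): flips 1 -> legal
(6,1): no bracket -> illegal
(6,3): flips 2 -> legal
(6,4): no bracket -> illegal
(7,1): no bracket -> illegal
(7,2): no bracket -> illegal
(7,3): no bracket -> illegal
W mobility = 6

Answer: B=4 W=6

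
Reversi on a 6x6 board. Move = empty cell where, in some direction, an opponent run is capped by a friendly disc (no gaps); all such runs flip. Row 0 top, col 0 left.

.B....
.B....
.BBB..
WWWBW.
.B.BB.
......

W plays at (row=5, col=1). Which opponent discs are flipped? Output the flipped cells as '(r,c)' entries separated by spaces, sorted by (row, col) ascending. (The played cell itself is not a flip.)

Answer: (4,1)

Derivation:
Dir NW: first cell '.' (not opp) -> no flip
Dir N: opp run (4,1) capped by W -> flip
Dir NE: first cell '.' (not opp) -> no flip
Dir W: first cell '.' (not opp) -> no flip
Dir E: first cell '.' (not opp) -> no flip
Dir SW: edge -> no flip
Dir S: edge -> no flip
Dir SE: edge -> no flip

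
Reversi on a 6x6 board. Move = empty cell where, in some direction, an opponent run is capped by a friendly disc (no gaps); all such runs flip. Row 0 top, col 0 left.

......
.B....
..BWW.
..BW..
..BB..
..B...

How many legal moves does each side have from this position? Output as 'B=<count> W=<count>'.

-- B to move --
(1,2): no bracket -> illegal
(1,3): flips 2 -> legal
(1,4): flips 1 -> legal
(1,5): flips 2 -> legal
(2,5): flips 2 -> legal
(3,4): flips 1 -> legal
(3,5): no bracket -> illegal
(4,4): flips 1 -> legal
B mobility = 6
-- W to move --
(0,0): flips 2 -> legal
(0,1): no bracket -> illegal
(0,2): no bracket -> illegal
(1,0): no bracket -> illegal
(1,2): no bracket -> illegal
(1,3): no bracket -> illegal
(2,0): no bracket -> illegal
(2,1): flips 1 -> legal
(3,1): flips 1 -> legal
(3,4): no bracket -> illegal
(4,1): flips 1 -> legal
(4,4): no bracket -> illegal
(5,1): flips 1 -> legal
(5,3): flips 1 -> legal
(5,4): no bracket -> illegal
W mobility = 6

Answer: B=6 W=6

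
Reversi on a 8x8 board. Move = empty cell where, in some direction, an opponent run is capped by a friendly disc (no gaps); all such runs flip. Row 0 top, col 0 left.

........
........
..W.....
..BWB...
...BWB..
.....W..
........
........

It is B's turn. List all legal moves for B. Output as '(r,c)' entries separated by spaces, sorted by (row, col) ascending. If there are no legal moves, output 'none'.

(1,1): no bracket -> illegal
(1,2): flips 1 -> legal
(1,3): no bracket -> illegal
(2,1): no bracket -> illegal
(2,3): flips 1 -> legal
(2,4): no bracket -> illegal
(3,1): no bracket -> illegal
(3,5): no bracket -> illegal
(4,2): no bracket -> illegal
(4,6): no bracket -> illegal
(5,3): no bracket -> illegal
(5,4): flips 1 -> legal
(5,6): no bracket -> illegal
(6,4): no bracket -> illegal
(6,5): flips 1 -> legal
(6,6): no bracket -> illegal

Answer: (1,2) (2,3) (5,4) (6,5)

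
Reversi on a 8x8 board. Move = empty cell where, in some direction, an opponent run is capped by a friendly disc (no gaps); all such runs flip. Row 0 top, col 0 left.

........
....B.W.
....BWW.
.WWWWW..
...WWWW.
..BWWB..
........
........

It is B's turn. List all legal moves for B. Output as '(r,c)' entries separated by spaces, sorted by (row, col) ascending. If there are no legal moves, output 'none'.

Answer: (0,7) (1,5) (2,2) (2,7) (3,6) (3,7) (4,2) (5,7) (6,4)

Derivation:
(0,5): no bracket -> illegal
(0,6): no bracket -> illegal
(0,7): flips 4 -> legal
(1,5): flips 3 -> legal
(1,7): no bracket -> illegal
(2,0): no bracket -> illegal
(2,1): no bracket -> illegal
(2,2): flips 2 -> legal
(2,3): no bracket -> illegal
(2,7): flips 2 -> legal
(3,0): no bracket -> illegal
(3,6): flips 1 -> legal
(3,7): flips 1 -> legal
(4,0): no bracket -> illegal
(4,1): no bracket -> illegal
(4,2): flips 1 -> legal
(4,7): no bracket -> illegal
(5,6): no bracket -> illegal
(5,7): flips 2 -> legal
(6,2): no bracket -> illegal
(6,3): no bracket -> illegal
(6,4): flips 3 -> legal
(6,5): no bracket -> illegal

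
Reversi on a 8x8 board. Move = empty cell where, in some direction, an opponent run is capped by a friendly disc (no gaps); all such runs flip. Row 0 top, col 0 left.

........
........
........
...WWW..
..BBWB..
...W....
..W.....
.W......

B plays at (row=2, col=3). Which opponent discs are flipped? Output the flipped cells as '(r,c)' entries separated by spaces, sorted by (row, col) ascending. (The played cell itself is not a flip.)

Answer: (3,3) (3,4)

Derivation:
Dir NW: first cell '.' (not opp) -> no flip
Dir N: first cell '.' (not opp) -> no flip
Dir NE: first cell '.' (not opp) -> no flip
Dir W: first cell '.' (not opp) -> no flip
Dir E: first cell '.' (not opp) -> no flip
Dir SW: first cell '.' (not opp) -> no flip
Dir S: opp run (3,3) capped by B -> flip
Dir SE: opp run (3,4) capped by B -> flip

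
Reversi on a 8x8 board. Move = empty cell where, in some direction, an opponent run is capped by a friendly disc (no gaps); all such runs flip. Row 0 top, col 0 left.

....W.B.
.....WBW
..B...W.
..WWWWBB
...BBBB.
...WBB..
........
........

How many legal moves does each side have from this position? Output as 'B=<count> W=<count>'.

Answer: B=10 W=8

Derivation:
-- B to move --
(0,3): no bracket -> illegal
(0,5): no bracket -> illegal
(0,7): no bracket -> illegal
(1,3): no bracket -> illegal
(1,4): flips 1 -> legal
(2,1): flips 1 -> legal
(2,3): flips 2 -> legal
(2,4): flips 3 -> legal
(2,5): flips 2 -> legal
(2,7): no bracket -> illegal
(3,1): flips 4 -> legal
(4,1): no bracket -> illegal
(4,2): flips 1 -> legal
(5,2): flips 1 -> legal
(6,2): flips 1 -> legal
(6,3): flips 1 -> legal
(6,4): no bracket -> illegal
B mobility = 10
-- W to move --
(0,5): no bracket -> illegal
(0,7): no bracket -> illegal
(1,1): flips 1 -> legal
(1,2): flips 1 -> legal
(1,3): no bracket -> illegal
(2,1): no bracket -> illegal
(2,3): no bracket -> illegal
(2,5): no bracket -> illegal
(2,7): no bracket -> illegal
(3,1): no bracket -> illegal
(4,2): no bracket -> illegal
(4,7): no bracket -> illegal
(5,2): flips 1 -> legal
(5,6): flips 5 -> legal
(5,7): flips 1 -> legal
(6,3): no bracket -> illegal
(6,4): flips 2 -> legal
(6,5): flips 4 -> legal
(6,6): flips 2 -> legal
W mobility = 8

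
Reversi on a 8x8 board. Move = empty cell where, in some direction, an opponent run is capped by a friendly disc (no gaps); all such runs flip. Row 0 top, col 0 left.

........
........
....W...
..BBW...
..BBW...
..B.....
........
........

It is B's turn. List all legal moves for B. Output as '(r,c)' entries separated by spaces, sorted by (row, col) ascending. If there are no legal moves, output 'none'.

Answer: (1,5) (2,5) (3,5) (4,5) (5,5)

Derivation:
(1,3): no bracket -> illegal
(1,4): no bracket -> illegal
(1,5): flips 1 -> legal
(2,3): no bracket -> illegal
(2,5): flips 1 -> legal
(3,5): flips 1 -> legal
(4,5): flips 1 -> legal
(5,3): no bracket -> illegal
(5,4): no bracket -> illegal
(5,5): flips 1 -> legal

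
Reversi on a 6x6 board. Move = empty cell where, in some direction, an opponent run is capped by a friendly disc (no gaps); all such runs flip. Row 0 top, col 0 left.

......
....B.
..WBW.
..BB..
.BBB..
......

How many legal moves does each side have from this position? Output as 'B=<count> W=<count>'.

Answer: B=6 W=4

Derivation:
-- B to move --
(1,1): flips 1 -> legal
(1,2): flips 1 -> legal
(1,3): no bracket -> illegal
(1,5): flips 1 -> legal
(2,1): flips 1 -> legal
(2,5): flips 1 -> legal
(3,1): no bracket -> illegal
(3,4): flips 1 -> legal
(3,5): no bracket -> illegal
B mobility = 6
-- W to move --
(0,3): no bracket -> illegal
(0,4): flips 1 -> legal
(0,5): no bracket -> illegal
(1,2): no bracket -> illegal
(1,3): no bracket -> illegal
(1,5): no bracket -> illegal
(2,1): no bracket -> illegal
(2,5): no bracket -> illegal
(3,0): no bracket -> illegal
(3,1): no bracket -> illegal
(3,4): no bracket -> illegal
(4,0): no bracket -> illegal
(4,4): flips 1 -> legal
(5,0): no bracket -> illegal
(5,1): flips 2 -> legal
(5,2): flips 2 -> legal
(5,3): no bracket -> illegal
(5,4): no bracket -> illegal
W mobility = 4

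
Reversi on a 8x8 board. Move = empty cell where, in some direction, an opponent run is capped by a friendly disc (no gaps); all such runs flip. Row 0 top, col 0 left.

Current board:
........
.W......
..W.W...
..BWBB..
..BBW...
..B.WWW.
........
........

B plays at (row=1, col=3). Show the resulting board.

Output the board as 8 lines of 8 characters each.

Answer: ........
.W.B....
..W.B...
..BWBB..
..BBW...
..B.WWW.
........
........

Derivation:
Place B at (1,3); scan 8 dirs for brackets.
Dir NW: first cell '.' (not opp) -> no flip
Dir N: first cell '.' (not opp) -> no flip
Dir NE: first cell '.' (not opp) -> no flip
Dir W: first cell '.' (not opp) -> no flip
Dir E: first cell '.' (not opp) -> no flip
Dir SW: opp run (2,2), next='.' -> no flip
Dir S: first cell '.' (not opp) -> no flip
Dir SE: opp run (2,4) capped by B -> flip
All flips: (2,4)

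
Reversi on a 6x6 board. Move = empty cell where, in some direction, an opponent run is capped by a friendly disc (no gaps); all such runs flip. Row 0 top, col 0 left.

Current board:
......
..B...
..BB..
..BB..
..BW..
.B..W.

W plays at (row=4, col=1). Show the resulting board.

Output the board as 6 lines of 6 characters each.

Answer: ......
..B...
..BB..
..BB..
.WWW..
.B..W.

Derivation:
Place W at (4,1); scan 8 dirs for brackets.
Dir NW: first cell '.' (not opp) -> no flip
Dir N: first cell '.' (not opp) -> no flip
Dir NE: opp run (3,2) (2,3), next='.' -> no flip
Dir W: first cell '.' (not opp) -> no flip
Dir E: opp run (4,2) capped by W -> flip
Dir SW: first cell '.' (not opp) -> no flip
Dir S: opp run (5,1), next=edge -> no flip
Dir SE: first cell '.' (not opp) -> no flip
All flips: (4,2)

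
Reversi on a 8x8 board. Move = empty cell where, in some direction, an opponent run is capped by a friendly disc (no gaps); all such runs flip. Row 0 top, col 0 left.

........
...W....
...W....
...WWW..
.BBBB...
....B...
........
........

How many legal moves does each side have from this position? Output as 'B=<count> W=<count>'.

-- B to move --
(0,2): no bracket -> illegal
(0,3): flips 3 -> legal
(0,4): no bracket -> illegal
(1,2): no bracket -> illegal
(1,4): no bracket -> illegal
(2,2): flips 1 -> legal
(2,4): flips 2 -> legal
(2,5): flips 1 -> legal
(2,6): flips 1 -> legal
(3,2): no bracket -> illegal
(3,6): no bracket -> illegal
(4,5): no bracket -> illegal
(4,6): no bracket -> illegal
B mobility = 5
-- W to move --
(3,0): no bracket -> illegal
(3,1): no bracket -> illegal
(3,2): no bracket -> illegal
(4,0): no bracket -> illegal
(4,5): no bracket -> illegal
(5,0): no bracket -> illegal
(5,1): flips 1 -> legal
(5,2): flips 1 -> legal
(5,3): flips 2 -> legal
(5,5): flips 1 -> legal
(6,3): no bracket -> illegal
(6,4): flips 2 -> legal
(6,5): no bracket -> illegal
W mobility = 5

Answer: B=5 W=5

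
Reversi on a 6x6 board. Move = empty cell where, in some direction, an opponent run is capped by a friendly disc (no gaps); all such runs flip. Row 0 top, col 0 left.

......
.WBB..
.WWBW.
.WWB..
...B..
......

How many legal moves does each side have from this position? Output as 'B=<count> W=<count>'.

-- B to move --
(0,0): flips 2 -> legal
(0,1): no bracket -> illegal
(0,2): no bracket -> illegal
(1,0): flips 3 -> legal
(1,4): no bracket -> illegal
(1,5): flips 1 -> legal
(2,0): flips 2 -> legal
(2,5): flips 1 -> legal
(3,0): flips 3 -> legal
(3,4): no bracket -> illegal
(3,5): flips 1 -> legal
(4,0): flips 2 -> legal
(4,1): flips 1 -> legal
(4,2): flips 2 -> legal
B mobility = 10
-- W to move --
(0,1): no bracket -> illegal
(0,2): flips 2 -> legal
(0,3): flips 1 -> legal
(0,4): flips 1 -> legal
(1,4): flips 3 -> legal
(3,4): flips 1 -> legal
(4,2): flips 1 -> legal
(4,4): flips 1 -> legal
(5,2): no bracket -> illegal
(5,3): no bracket -> illegal
(5,4): flips 1 -> legal
W mobility = 8

Answer: B=10 W=8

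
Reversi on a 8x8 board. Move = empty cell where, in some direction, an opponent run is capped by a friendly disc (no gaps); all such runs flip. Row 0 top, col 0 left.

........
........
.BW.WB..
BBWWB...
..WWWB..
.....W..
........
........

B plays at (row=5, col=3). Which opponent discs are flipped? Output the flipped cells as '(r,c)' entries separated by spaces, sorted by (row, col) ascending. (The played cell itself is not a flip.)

Answer: (4,2)

Derivation:
Dir NW: opp run (4,2) capped by B -> flip
Dir N: opp run (4,3) (3,3), next='.' -> no flip
Dir NE: opp run (4,4), next='.' -> no flip
Dir W: first cell '.' (not opp) -> no flip
Dir E: first cell '.' (not opp) -> no flip
Dir SW: first cell '.' (not opp) -> no flip
Dir S: first cell '.' (not opp) -> no flip
Dir SE: first cell '.' (not opp) -> no flip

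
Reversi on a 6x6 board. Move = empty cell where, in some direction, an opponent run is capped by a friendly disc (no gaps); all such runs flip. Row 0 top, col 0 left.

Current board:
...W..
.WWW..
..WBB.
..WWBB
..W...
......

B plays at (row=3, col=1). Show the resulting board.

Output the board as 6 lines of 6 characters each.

Place B at (3,1); scan 8 dirs for brackets.
Dir NW: first cell '.' (not opp) -> no flip
Dir N: first cell '.' (not opp) -> no flip
Dir NE: opp run (2,2) (1,3), next='.' -> no flip
Dir W: first cell '.' (not opp) -> no flip
Dir E: opp run (3,2) (3,3) capped by B -> flip
Dir SW: first cell '.' (not opp) -> no flip
Dir S: first cell '.' (not opp) -> no flip
Dir SE: opp run (4,2), next='.' -> no flip
All flips: (3,2) (3,3)

Answer: ...W..
.WWW..
..WBB.
.BBBBB
..W...
......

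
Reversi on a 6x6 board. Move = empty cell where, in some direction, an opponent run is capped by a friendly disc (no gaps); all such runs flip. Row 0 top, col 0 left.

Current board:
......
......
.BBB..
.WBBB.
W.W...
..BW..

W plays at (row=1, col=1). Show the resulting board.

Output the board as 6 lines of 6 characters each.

Answer: ......
.W....
.WBB..
.WBBB.
W.W...
..BW..

Derivation:
Place W at (1,1); scan 8 dirs for brackets.
Dir NW: first cell '.' (not opp) -> no flip
Dir N: first cell '.' (not opp) -> no flip
Dir NE: first cell '.' (not opp) -> no flip
Dir W: first cell '.' (not opp) -> no flip
Dir E: first cell '.' (not opp) -> no flip
Dir SW: first cell '.' (not opp) -> no flip
Dir S: opp run (2,1) capped by W -> flip
Dir SE: opp run (2,2) (3,3), next='.' -> no flip
All flips: (2,1)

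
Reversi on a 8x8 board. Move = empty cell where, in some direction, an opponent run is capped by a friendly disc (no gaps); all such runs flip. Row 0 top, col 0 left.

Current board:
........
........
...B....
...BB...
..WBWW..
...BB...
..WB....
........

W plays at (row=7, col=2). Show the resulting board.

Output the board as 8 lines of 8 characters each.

Answer: ........
........
...B....
...BB...
..WBWW..
...BW...
..WW....
..W.....

Derivation:
Place W at (7,2); scan 8 dirs for brackets.
Dir NW: first cell '.' (not opp) -> no flip
Dir N: first cell 'W' (not opp) -> no flip
Dir NE: opp run (6,3) (5,4) capped by W -> flip
Dir W: first cell '.' (not opp) -> no flip
Dir E: first cell '.' (not opp) -> no flip
Dir SW: edge -> no flip
Dir S: edge -> no flip
Dir SE: edge -> no flip
All flips: (5,4) (6,3)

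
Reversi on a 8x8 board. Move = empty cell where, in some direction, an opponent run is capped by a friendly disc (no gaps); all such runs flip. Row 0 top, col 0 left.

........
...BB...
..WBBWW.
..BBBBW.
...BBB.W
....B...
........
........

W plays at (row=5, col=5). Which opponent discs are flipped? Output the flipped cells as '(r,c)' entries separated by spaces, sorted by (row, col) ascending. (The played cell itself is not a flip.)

Dir NW: opp run (4,4) (3,3) capped by W -> flip
Dir N: opp run (4,5) (3,5) capped by W -> flip
Dir NE: first cell '.' (not opp) -> no flip
Dir W: opp run (5,4), next='.' -> no flip
Dir E: first cell '.' (not opp) -> no flip
Dir SW: first cell '.' (not opp) -> no flip
Dir S: first cell '.' (not opp) -> no flip
Dir SE: first cell '.' (not opp) -> no flip

Answer: (3,3) (3,5) (4,4) (4,5)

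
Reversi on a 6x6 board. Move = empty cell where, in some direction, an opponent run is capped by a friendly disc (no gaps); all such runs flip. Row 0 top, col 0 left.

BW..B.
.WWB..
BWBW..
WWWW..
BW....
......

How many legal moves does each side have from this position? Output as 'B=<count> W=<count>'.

-- B to move --
(0,2): flips 3 -> legal
(0,3): no bracket -> illegal
(1,0): flips 2 -> legal
(1,4): no bracket -> illegal
(2,4): flips 1 -> legal
(3,4): no bracket -> illegal
(4,2): flips 3 -> legal
(4,3): flips 2 -> legal
(4,4): flips 1 -> legal
(5,0): no bracket -> illegal
(5,1): no bracket -> illegal
(5,2): no bracket -> illegal
B mobility = 6
-- W to move --
(0,2): no bracket -> illegal
(0,3): flips 1 -> legal
(0,5): no bracket -> illegal
(1,0): flips 1 -> legal
(1,4): flips 1 -> legal
(1,5): no bracket -> illegal
(2,4): no bracket -> illegal
(5,0): flips 1 -> legal
(5,1): no bracket -> illegal
W mobility = 4

Answer: B=6 W=4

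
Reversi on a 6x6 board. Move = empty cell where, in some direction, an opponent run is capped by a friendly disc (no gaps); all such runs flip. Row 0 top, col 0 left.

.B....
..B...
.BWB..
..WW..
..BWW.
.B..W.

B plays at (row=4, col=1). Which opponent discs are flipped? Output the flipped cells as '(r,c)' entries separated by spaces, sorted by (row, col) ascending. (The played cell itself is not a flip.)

Answer: (3,2)

Derivation:
Dir NW: first cell '.' (not opp) -> no flip
Dir N: first cell '.' (not opp) -> no flip
Dir NE: opp run (3,2) capped by B -> flip
Dir W: first cell '.' (not opp) -> no flip
Dir E: first cell 'B' (not opp) -> no flip
Dir SW: first cell '.' (not opp) -> no flip
Dir S: first cell 'B' (not opp) -> no flip
Dir SE: first cell '.' (not opp) -> no flip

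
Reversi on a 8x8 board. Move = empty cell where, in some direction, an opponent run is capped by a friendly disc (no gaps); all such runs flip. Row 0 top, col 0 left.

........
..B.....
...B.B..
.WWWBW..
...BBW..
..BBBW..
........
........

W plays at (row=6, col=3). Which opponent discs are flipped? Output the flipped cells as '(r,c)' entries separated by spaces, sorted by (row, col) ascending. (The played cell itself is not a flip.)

Dir NW: opp run (5,2), next='.' -> no flip
Dir N: opp run (5,3) (4,3) capped by W -> flip
Dir NE: opp run (5,4) capped by W -> flip
Dir W: first cell '.' (not opp) -> no flip
Dir E: first cell '.' (not opp) -> no flip
Dir SW: first cell '.' (not opp) -> no flip
Dir S: first cell '.' (not opp) -> no flip
Dir SE: first cell '.' (not opp) -> no flip

Answer: (4,3) (5,3) (5,4)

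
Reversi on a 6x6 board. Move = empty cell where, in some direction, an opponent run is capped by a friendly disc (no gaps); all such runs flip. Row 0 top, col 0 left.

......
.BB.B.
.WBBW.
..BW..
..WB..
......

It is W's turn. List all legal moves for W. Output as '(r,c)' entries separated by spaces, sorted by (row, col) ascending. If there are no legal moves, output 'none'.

Answer: (0,0) (0,1) (0,2) (0,3) (0,4) (1,3) (3,1) (4,4) (5,3) (5,4)

Derivation:
(0,0): flips 2 -> legal
(0,1): flips 1 -> legal
(0,2): flips 3 -> legal
(0,3): flips 1 -> legal
(0,4): flips 1 -> legal
(0,5): no bracket -> illegal
(1,0): no bracket -> illegal
(1,3): flips 1 -> legal
(1,5): no bracket -> illegal
(2,0): no bracket -> illegal
(2,5): no bracket -> illegal
(3,1): flips 1 -> legal
(3,4): no bracket -> illegal
(4,1): no bracket -> illegal
(4,4): flips 1 -> legal
(5,2): no bracket -> illegal
(5,3): flips 1 -> legal
(5,4): flips 2 -> legal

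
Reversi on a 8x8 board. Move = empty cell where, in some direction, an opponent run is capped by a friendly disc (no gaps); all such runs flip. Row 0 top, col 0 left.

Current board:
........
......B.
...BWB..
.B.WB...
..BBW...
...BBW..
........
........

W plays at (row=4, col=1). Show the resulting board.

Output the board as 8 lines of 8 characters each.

Answer: ........
......B.
...BWB..
.B.WB...
.WWWW...
...BBW..
........
........

Derivation:
Place W at (4,1); scan 8 dirs for brackets.
Dir NW: first cell '.' (not opp) -> no flip
Dir N: opp run (3,1), next='.' -> no flip
Dir NE: first cell '.' (not opp) -> no flip
Dir W: first cell '.' (not opp) -> no flip
Dir E: opp run (4,2) (4,3) capped by W -> flip
Dir SW: first cell '.' (not opp) -> no flip
Dir S: first cell '.' (not opp) -> no flip
Dir SE: first cell '.' (not opp) -> no flip
All flips: (4,2) (4,3)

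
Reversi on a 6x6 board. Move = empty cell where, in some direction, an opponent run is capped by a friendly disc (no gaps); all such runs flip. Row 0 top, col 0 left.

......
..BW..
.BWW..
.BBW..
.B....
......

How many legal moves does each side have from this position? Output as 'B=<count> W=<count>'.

Answer: B=4 W=8

Derivation:
-- B to move --
(0,2): no bracket -> illegal
(0,3): no bracket -> illegal
(0,4): flips 2 -> legal
(1,1): no bracket -> illegal
(1,4): flips 2 -> legal
(2,4): flips 2 -> legal
(3,4): flips 2 -> legal
(4,2): no bracket -> illegal
(4,3): no bracket -> illegal
(4,4): no bracket -> illegal
B mobility = 4
-- W to move --
(0,1): flips 1 -> legal
(0,2): flips 1 -> legal
(0,3): no bracket -> illegal
(1,0): no bracket -> illegal
(1,1): flips 1 -> legal
(2,0): flips 1 -> legal
(3,0): flips 2 -> legal
(4,0): flips 1 -> legal
(4,2): flips 1 -> legal
(4,3): no bracket -> illegal
(5,0): flips 2 -> legal
(5,1): no bracket -> illegal
(5,2): no bracket -> illegal
W mobility = 8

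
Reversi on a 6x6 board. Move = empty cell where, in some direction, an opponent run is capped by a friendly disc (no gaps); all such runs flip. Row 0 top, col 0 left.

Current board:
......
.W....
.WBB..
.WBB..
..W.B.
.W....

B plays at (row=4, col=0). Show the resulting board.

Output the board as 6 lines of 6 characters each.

Answer: ......
.W....
.WBB..
.BBB..
B.W.B.
.W....

Derivation:
Place B at (4,0); scan 8 dirs for brackets.
Dir NW: edge -> no flip
Dir N: first cell '.' (not opp) -> no flip
Dir NE: opp run (3,1) capped by B -> flip
Dir W: edge -> no flip
Dir E: first cell '.' (not opp) -> no flip
Dir SW: edge -> no flip
Dir S: first cell '.' (not opp) -> no flip
Dir SE: opp run (5,1), next=edge -> no flip
All flips: (3,1)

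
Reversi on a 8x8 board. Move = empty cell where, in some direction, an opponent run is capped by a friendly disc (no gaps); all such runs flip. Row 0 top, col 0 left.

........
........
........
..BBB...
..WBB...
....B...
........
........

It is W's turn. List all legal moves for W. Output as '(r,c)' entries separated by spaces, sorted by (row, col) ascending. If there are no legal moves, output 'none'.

(2,1): no bracket -> illegal
(2,2): flips 1 -> legal
(2,3): no bracket -> illegal
(2,4): flips 1 -> legal
(2,5): no bracket -> illegal
(3,1): no bracket -> illegal
(3,5): no bracket -> illegal
(4,1): no bracket -> illegal
(4,5): flips 2 -> legal
(5,2): no bracket -> illegal
(5,3): no bracket -> illegal
(5,5): no bracket -> illegal
(6,3): no bracket -> illegal
(6,4): no bracket -> illegal
(6,5): no bracket -> illegal

Answer: (2,2) (2,4) (4,5)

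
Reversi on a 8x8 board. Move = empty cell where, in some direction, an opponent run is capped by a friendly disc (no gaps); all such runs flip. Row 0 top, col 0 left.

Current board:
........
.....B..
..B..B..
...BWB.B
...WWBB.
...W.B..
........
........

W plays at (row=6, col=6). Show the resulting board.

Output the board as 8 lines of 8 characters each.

Place W at (6,6); scan 8 dirs for brackets.
Dir NW: opp run (5,5) capped by W -> flip
Dir N: first cell '.' (not opp) -> no flip
Dir NE: first cell '.' (not opp) -> no flip
Dir W: first cell '.' (not opp) -> no flip
Dir E: first cell '.' (not opp) -> no flip
Dir SW: first cell '.' (not opp) -> no flip
Dir S: first cell '.' (not opp) -> no flip
Dir SE: first cell '.' (not opp) -> no flip
All flips: (5,5)

Answer: ........
.....B..
..B..B..
...BWB.B
...WWBB.
...W.W..
......W.
........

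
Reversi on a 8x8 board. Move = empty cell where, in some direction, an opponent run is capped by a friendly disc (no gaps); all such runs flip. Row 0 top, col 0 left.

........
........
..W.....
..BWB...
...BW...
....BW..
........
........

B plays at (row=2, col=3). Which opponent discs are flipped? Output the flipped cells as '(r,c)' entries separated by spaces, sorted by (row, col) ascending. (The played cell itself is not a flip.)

Dir NW: first cell '.' (not opp) -> no flip
Dir N: first cell '.' (not opp) -> no flip
Dir NE: first cell '.' (not opp) -> no flip
Dir W: opp run (2,2), next='.' -> no flip
Dir E: first cell '.' (not opp) -> no flip
Dir SW: first cell 'B' (not opp) -> no flip
Dir S: opp run (3,3) capped by B -> flip
Dir SE: first cell 'B' (not opp) -> no flip

Answer: (3,3)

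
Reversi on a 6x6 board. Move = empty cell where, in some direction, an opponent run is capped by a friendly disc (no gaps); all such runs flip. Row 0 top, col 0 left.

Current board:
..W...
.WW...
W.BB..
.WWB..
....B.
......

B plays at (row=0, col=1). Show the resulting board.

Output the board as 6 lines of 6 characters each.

Place B at (0,1); scan 8 dirs for brackets.
Dir NW: edge -> no flip
Dir N: edge -> no flip
Dir NE: edge -> no flip
Dir W: first cell '.' (not opp) -> no flip
Dir E: opp run (0,2), next='.' -> no flip
Dir SW: first cell '.' (not opp) -> no flip
Dir S: opp run (1,1), next='.' -> no flip
Dir SE: opp run (1,2) capped by B -> flip
All flips: (1,2)

Answer: .BW...
.WB...
W.BB..
.WWB..
....B.
......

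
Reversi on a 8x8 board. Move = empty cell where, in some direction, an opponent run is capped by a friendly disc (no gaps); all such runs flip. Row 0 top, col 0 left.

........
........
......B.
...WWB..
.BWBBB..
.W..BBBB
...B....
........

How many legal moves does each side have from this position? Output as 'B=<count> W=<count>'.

Answer: B=6 W=9

Derivation:
-- B to move --
(2,2): flips 1 -> legal
(2,3): flips 2 -> legal
(2,4): flips 1 -> legal
(2,5): flips 1 -> legal
(3,1): no bracket -> illegal
(3,2): flips 2 -> legal
(4,0): no bracket -> illegal
(5,0): no bracket -> illegal
(5,2): no bracket -> illegal
(5,3): no bracket -> illegal
(6,0): no bracket -> illegal
(6,1): flips 1 -> legal
(6,2): no bracket -> illegal
B mobility = 6
-- W to move --
(1,5): no bracket -> illegal
(1,6): no bracket -> illegal
(1,7): no bracket -> illegal
(2,4): no bracket -> illegal
(2,5): no bracket -> illegal
(2,7): no bracket -> illegal
(3,0): no bracket -> illegal
(3,1): flips 1 -> legal
(3,2): no bracket -> illegal
(3,6): flips 1 -> legal
(3,7): no bracket -> illegal
(4,0): flips 1 -> legal
(4,6): flips 3 -> legal
(4,7): no bracket -> illegal
(5,0): no bracket -> illegal
(5,2): flips 1 -> legal
(5,3): flips 1 -> legal
(6,2): no bracket -> illegal
(6,4): flips 2 -> legal
(6,5): no bracket -> illegal
(6,6): flips 2 -> legal
(6,7): flips 2 -> legal
(7,2): no bracket -> illegal
(7,3): no bracket -> illegal
(7,4): no bracket -> illegal
W mobility = 9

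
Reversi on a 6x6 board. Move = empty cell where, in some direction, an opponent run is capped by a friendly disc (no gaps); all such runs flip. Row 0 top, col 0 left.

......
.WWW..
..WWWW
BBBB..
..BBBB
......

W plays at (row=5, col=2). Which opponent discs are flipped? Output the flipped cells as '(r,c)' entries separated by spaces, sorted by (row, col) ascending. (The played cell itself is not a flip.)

Answer: (3,2) (4,2)

Derivation:
Dir NW: first cell '.' (not opp) -> no flip
Dir N: opp run (4,2) (3,2) capped by W -> flip
Dir NE: opp run (4,3), next='.' -> no flip
Dir W: first cell '.' (not opp) -> no flip
Dir E: first cell '.' (not opp) -> no flip
Dir SW: edge -> no flip
Dir S: edge -> no flip
Dir SE: edge -> no flip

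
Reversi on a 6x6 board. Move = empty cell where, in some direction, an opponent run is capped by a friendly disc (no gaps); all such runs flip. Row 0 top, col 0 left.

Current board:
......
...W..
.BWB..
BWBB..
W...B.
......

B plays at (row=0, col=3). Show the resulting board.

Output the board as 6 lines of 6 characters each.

Answer: ...B..
...B..
.BWB..
BWBB..
W...B.
......

Derivation:
Place B at (0,3); scan 8 dirs for brackets.
Dir NW: edge -> no flip
Dir N: edge -> no flip
Dir NE: edge -> no flip
Dir W: first cell '.' (not opp) -> no flip
Dir E: first cell '.' (not opp) -> no flip
Dir SW: first cell '.' (not opp) -> no flip
Dir S: opp run (1,3) capped by B -> flip
Dir SE: first cell '.' (not opp) -> no flip
All flips: (1,3)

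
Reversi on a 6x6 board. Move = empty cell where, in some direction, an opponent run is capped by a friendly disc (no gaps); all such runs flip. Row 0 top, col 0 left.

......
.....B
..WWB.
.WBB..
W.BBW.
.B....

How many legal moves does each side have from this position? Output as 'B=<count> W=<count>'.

-- B to move --
(1,1): flips 1 -> legal
(1,2): flips 1 -> legal
(1,3): flips 1 -> legal
(1,4): flips 1 -> legal
(2,0): flips 1 -> legal
(2,1): flips 2 -> legal
(3,0): flips 1 -> legal
(3,4): no bracket -> illegal
(3,5): no bracket -> illegal
(4,1): no bracket -> illegal
(4,5): flips 1 -> legal
(5,0): no bracket -> illegal
(5,3): no bracket -> illegal
(5,4): no bracket -> illegal
(5,5): flips 1 -> legal
B mobility = 9
-- W to move --
(0,4): no bracket -> illegal
(0,5): no bracket -> illegal
(1,3): no bracket -> illegal
(1,4): no bracket -> illegal
(2,1): no bracket -> illegal
(2,5): flips 1 -> legal
(3,4): flips 2 -> legal
(3,5): no bracket -> illegal
(4,1): flips 3 -> legal
(5,0): no bracket -> illegal
(5,2): flips 2 -> legal
(5,3): flips 3 -> legal
(5,4): no bracket -> illegal
W mobility = 5

Answer: B=9 W=5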